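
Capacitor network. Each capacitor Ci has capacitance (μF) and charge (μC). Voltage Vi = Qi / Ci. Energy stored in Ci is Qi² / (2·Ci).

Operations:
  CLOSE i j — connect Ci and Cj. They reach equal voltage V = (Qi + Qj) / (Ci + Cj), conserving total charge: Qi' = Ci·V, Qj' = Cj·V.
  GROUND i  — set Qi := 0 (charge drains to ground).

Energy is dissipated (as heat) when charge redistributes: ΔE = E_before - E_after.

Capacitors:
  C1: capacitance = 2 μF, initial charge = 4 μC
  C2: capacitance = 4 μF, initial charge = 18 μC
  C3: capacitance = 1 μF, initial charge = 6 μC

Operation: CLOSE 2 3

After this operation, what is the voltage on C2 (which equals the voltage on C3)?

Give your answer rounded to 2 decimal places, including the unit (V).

Answer: 4.80 V

Derivation:
Initial: C1(2μF, Q=4μC, V=2.00V), C2(4μF, Q=18μC, V=4.50V), C3(1μF, Q=6μC, V=6.00V)
Op 1: CLOSE 2-3: Q_total=24.00, C_total=5.00, V=4.80; Q2=19.20, Q3=4.80; dissipated=0.900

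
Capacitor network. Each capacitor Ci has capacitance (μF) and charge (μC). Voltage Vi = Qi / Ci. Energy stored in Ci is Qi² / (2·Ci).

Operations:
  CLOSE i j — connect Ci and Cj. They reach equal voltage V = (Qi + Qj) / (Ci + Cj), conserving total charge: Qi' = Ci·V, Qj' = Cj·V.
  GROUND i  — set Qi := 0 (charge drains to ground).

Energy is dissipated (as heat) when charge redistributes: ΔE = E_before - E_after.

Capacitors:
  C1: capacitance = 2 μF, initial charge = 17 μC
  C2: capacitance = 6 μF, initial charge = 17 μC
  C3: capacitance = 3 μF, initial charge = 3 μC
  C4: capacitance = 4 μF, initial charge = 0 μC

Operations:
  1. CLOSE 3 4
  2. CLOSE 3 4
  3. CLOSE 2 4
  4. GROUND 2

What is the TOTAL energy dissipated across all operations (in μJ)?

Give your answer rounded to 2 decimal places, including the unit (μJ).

Initial: C1(2μF, Q=17μC, V=8.50V), C2(6μF, Q=17μC, V=2.83V), C3(3μF, Q=3μC, V=1.00V), C4(4μF, Q=0μC, V=0.00V)
Op 1: CLOSE 3-4: Q_total=3.00, C_total=7.00, V=0.43; Q3=1.29, Q4=1.71; dissipated=0.857
Op 2: CLOSE 3-4: Q_total=3.00, C_total=7.00, V=0.43; Q3=1.29, Q4=1.71; dissipated=0.000
Op 3: CLOSE 2-4: Q_total=18.71, C_total=10.00, V=1.87; Q2=11.23, Q4=7.49; dissipated=6.939
Op 4: GROUND 2: Q2=0; energy lost=10.507
Total dissipated: 18.303 μJ

Answer: 18.30 μJ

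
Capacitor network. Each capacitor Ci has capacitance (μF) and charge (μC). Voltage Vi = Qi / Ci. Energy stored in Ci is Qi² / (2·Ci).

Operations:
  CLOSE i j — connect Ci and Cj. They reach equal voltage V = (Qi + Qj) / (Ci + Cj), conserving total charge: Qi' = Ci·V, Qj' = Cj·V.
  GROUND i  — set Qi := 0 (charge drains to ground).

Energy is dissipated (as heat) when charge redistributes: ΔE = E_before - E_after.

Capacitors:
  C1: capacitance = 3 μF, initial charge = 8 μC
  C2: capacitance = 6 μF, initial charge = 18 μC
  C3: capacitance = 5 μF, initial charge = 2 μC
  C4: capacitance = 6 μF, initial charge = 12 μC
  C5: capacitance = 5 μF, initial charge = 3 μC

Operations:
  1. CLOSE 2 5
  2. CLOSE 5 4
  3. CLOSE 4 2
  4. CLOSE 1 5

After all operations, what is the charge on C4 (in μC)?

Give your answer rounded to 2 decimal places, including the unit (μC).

Initial: C1(3μF, Q=8μC, V=2.67V), C2(6μF, Q=18μC, V=3.00V), C3(5μF, Q=2μC, V=0.40V), C4(6μF, Q=12μC, V=2.00V), C5(5μF, Q=3μC, V=0.60V)
Op 1: CLOSE 2-5: Q_total=21.00, C_total=11.00, V=1.91; Q2=11.45, Q5=9.55; dissipated=7.855
Op 2: CLOSE 5-4: Q_total=21.55, C_total=11.00, V=1.96; Q5=9.79, Q4=11.75; dissipated=0.011
Op 3: CLOSE 4-2: Q_total=23.21, C_total=12.00, V=1.93; Q4=11.60, Q2=11.60; dissipated=0.004
Op 4: CLOSE 1-5: Q_total=17.79, C_total=8.00, V=2.22; Q1=6.67, Q5=11.12; dissipated=0.470
Final charges: Q1=6.67, Q2=11.60, Q3=2.00, Q4=11.60, Q5=11.12

Answer: 11.60 μC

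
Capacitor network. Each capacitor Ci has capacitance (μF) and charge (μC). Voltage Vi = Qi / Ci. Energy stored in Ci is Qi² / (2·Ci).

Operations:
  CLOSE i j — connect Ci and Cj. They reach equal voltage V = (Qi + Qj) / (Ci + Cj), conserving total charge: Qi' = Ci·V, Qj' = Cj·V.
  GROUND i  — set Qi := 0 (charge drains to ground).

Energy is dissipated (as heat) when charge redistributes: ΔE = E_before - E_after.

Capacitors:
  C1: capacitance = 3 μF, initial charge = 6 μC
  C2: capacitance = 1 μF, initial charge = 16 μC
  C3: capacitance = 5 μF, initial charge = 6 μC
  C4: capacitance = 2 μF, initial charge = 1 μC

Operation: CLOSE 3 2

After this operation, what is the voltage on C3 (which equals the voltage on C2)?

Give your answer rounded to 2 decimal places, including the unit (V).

Initial: C1(3μF, Q=6μC, V=2.00V), C2(1μF, Q=16μC, V=16.00V), C3(5μF, Q=6μC, V=1.20V), C4(2μF, Q=1μC, V=0.50V)
Op 1: CLOSE 3-2: Q_total=22.00, C_total=6.00, V=3.67; Q3=18.33, Q2=3.67; dissipated=91.267

Answer: 3.67 V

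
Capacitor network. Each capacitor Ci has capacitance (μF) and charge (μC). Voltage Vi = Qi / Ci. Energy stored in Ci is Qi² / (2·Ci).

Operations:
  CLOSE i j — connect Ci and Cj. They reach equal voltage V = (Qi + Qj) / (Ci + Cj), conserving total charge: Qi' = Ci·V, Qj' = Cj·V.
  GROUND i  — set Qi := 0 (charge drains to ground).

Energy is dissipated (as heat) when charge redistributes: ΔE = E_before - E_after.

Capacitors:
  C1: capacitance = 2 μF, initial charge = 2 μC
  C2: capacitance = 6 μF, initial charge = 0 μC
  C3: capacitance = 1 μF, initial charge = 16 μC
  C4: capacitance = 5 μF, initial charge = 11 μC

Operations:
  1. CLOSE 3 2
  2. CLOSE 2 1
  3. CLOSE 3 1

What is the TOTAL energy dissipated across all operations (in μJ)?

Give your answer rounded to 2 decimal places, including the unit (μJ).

Initial: C1(2μF, Q=2μC, V=1.00V), C2(6μF, Q=0μC, V=0.00V), C3(1μF, Q=16μC, V=16.00V), C4(5μF, Q=11μC, V=2.20V)
Op 1: CLOSE 3-2: Q_total=16.00, C_total=7.00, V=2.29; Q3=2.29, Q2=13.71; dissipated=109.714
Op 2: CLOSE 2-1: Q_total=15.71, C_total=8.00, V=1.96; Q2=11.79, Q1=3.93; dissipated=1.240
Op 3: CLOSE 3-1: Q_total=6.21, C_total=3.00, V=2.07; Q3=2.07, Q1=4.14; dissipated=0.034
Total dissipated: 110.989 μJ

Answer: 110.99 μJ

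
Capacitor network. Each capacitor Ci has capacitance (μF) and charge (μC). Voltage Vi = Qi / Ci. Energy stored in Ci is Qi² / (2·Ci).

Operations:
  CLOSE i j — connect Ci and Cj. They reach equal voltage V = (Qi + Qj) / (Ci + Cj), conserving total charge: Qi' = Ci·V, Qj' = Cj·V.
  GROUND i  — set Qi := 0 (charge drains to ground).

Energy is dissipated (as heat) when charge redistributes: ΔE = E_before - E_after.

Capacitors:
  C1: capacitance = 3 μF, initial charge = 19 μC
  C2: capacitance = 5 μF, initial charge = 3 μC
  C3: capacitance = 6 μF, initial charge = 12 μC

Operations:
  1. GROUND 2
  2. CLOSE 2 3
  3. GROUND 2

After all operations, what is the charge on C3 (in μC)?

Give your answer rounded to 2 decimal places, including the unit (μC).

Initial: C1(3μF, Q=19μC, V=6.33V), C2(5μF, Q=3μC, V=0.60V), C3(6μF, Q=12μC, V=2.00V)
Op 1: GROUND 2: Q2=0; energy lost=0.900
Op 2: CLOSE 2-3: Q_total=12.00, C_total=11.00, V=1.09; Q2=5.45, Q3=6.55; dissipated=5.455
Op 3: GROUND 2: Q2=0; energy lost=2.975
Final charges: Q1=19.00, Q2=0.00, Q3=6.55

Answer: 6.55 μC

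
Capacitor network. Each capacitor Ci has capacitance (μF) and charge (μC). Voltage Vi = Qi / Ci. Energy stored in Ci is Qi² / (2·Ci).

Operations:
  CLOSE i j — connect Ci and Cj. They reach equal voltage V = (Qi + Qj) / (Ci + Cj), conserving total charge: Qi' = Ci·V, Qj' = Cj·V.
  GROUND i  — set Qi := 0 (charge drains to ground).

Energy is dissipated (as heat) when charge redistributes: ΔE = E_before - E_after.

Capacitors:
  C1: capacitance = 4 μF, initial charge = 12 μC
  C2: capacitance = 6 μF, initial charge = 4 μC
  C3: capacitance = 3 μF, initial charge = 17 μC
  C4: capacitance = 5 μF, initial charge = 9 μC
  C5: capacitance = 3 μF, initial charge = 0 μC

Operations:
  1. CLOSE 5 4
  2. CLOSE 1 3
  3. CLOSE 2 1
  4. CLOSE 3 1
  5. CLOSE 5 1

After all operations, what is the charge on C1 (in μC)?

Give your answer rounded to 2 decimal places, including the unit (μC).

Initial: C1(4μF, Q=12μC, V=3.00V), C2(6μF, Q=4μC, V=0.67V), C3(3μF, Q=17μC, V=5.67V), C4(5μF, Q=9μC, V=1.80V), C5(3μF, Q=0μC, V=0.00V)
Op 1: CLOSE 5-4: Q_total=9.00, C_total=8.00, V=1.12; Q5=3.38, Q4=5.62; dissipated=3.038
Op 2: CLOSE 1-3: Q_total=29.00, C_total=7.00, V=4.14; Q1=16.57, Q3=12.43; dissipated=6.095
Op 3: CLOSE 2-1: Q_total=20.57, C_total=10.00, V=2.06; Q2=12.34, Q1=8.23; dissipated=14.501
Op 4: CLOSE 3-1: Q_total=20.66, C_total=7.00, V=2.95; Q3=8.85, Q1=11.80; dissipated=3.729
Op 5: CLOSE 5-1: Q_total=15.18, C_total=7.00, V=2.17; Q5=6.51, Q1=8.67; dissipated=2.858
Final charges: Q1=8.67, Q2=12.34, Q3=8.85, Q4=5.62, Q5=6.51

Answer: 8.67 μC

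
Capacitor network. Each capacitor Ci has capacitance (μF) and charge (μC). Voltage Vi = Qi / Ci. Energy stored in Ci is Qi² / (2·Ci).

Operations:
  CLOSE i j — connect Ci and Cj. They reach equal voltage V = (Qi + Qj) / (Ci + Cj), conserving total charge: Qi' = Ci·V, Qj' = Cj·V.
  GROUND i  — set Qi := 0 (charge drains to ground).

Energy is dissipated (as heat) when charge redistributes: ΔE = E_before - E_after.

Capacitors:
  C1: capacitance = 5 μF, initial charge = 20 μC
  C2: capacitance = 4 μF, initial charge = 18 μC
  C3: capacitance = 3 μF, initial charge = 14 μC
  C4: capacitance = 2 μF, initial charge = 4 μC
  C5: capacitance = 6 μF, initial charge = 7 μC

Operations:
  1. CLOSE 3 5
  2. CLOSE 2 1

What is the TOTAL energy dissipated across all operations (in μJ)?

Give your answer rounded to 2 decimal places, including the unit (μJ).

Initial: C1(5μF, Q=20μC, V=4.00V), C2(4μF, Q=18μC, V=4.50V), C3(3μF, Q=14μC, V=4.67V), C4(2μF, Q=4μC, V=2.00V), C5(6μF, Q=7μC, V=1.17V)
Op 1: CLOSE 3-5: Q_total=21.00, C_total=9.00, V=2.33; Q3=7.00, Q5=14.00; dissipated=12.250
Op 2: CLOSE 2-1: Q_total=38.00, C_total=9.00, V=4.22; Q2=16.89, Q1=21.11; dissipated=0.278
Total dissipated: 12.528 μJ

Answer: 12.53 μJ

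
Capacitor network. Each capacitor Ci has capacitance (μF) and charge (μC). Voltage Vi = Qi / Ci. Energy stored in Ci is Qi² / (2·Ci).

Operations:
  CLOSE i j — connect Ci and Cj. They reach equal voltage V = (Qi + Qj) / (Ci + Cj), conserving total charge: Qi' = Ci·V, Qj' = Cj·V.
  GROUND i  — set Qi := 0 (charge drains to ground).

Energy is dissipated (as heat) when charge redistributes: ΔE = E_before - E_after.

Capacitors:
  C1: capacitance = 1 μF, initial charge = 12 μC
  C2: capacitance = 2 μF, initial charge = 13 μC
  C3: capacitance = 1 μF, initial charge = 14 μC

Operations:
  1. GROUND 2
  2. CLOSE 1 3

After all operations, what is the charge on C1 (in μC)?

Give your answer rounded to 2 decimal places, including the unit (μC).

Initial: C1(1μF, Q=12μC, V=12.00V), C2(2μF, Q=13μC, V=6.50V), C3(1μF, Q=14μC, V=14.00V)
Op 1: GROUND 2: Q2=0; energy lost=42.250
Op 2: CLOSE 1-3: Q_total=26.00, C_total=2.00, V=13.00; Q1=13.00, Q3=13.00; dissipated=1.000
Final charges: Q1=13.00, Q2=0.00, Q3=13.00

Answer: 13.00 μC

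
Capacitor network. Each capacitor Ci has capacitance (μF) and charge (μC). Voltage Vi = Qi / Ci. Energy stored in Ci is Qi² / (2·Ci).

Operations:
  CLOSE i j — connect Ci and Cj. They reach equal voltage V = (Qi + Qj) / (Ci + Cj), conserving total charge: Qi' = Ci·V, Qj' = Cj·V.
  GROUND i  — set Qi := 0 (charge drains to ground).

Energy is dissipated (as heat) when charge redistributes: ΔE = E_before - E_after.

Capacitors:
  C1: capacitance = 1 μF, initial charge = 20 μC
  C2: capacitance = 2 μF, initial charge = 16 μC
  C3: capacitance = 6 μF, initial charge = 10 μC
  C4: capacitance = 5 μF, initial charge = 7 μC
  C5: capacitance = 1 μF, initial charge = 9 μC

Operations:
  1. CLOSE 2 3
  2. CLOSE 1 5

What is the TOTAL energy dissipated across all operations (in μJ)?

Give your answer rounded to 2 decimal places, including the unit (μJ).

Initial: C1(1μF, Q=20μC, V=20.00V), C2(2μF, Q=16μC, V=8.00V), C3(6μF, Q=10μC, V=1.67V), C4(5μF, Q=7μC, V=1.40V), C5(1μF, Q=9μC, V=9.00V)
Op 1: CLOSE 2-3: Q_total=26.00, C_total=8.00, V=3.25; Q2=6.50, Q3=19.50; dissipated=30.083
Op 2: CLOSE 1-5: Q_total=29.00, C_total=2.00, V=14.50; Q1=14.50, Q5=14.50; dissipated=30.250
Total dissipated: 60.333 μJ

Answer: 60.33 μJ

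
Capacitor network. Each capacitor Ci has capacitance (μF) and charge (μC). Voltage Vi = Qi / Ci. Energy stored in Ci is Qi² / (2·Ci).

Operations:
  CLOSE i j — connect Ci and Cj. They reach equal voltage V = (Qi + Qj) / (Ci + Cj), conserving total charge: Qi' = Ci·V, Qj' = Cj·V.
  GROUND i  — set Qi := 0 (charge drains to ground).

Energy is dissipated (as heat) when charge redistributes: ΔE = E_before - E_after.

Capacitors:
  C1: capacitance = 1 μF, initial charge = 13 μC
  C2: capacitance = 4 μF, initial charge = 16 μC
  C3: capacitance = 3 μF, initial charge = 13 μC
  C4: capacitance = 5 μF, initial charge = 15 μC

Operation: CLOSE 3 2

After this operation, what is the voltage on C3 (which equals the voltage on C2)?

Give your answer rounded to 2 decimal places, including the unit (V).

Initial: C1(1μF, Q=13μC, V=13.00V), C2(4μF, Q=16μC, V=4.00V), C3(3μF, Q=13μC, V=4.33V), C4(5μF, Q=15μC, V=3.00V)
Op 1: CLOSE 3-2: Q_total=29.00, C_total=7.00, V=4.14; Q3=12.43, Q2=16.57; dissipated=0.095

Answer: 4.14 V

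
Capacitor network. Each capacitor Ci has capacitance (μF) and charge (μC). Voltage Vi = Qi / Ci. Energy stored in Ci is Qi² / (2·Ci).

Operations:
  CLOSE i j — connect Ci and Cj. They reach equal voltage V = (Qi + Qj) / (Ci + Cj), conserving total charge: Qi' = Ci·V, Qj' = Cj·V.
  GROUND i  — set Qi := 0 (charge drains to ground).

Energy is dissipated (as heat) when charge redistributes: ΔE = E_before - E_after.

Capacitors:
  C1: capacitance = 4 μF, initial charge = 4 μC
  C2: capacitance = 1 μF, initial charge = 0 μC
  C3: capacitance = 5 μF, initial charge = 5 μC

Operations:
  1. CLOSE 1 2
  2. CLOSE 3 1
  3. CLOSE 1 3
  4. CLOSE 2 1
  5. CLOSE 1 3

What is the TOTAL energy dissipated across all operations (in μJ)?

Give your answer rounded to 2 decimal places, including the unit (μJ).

Answer: 0.45 μJ

Derivation:
Initial: C1(4μF, Q=4μC, V=1.00V), C2(1μF, Q=0μC, V=0.00V), C3(5μF, Q=5μC, V=1.00V)
Op 1: CLOSE 1-2: Q_total=4.00, C_total=5.00, V=0.80; Q1=3.20, Q2=0.80; dissipated=0.400
Op 2: CLOSE 3-1: Q_total=8.20, C_total=9.00, V=0.91; Q3=4.56, Q1=3.64; dissipated=0.044
Op 3: CLOSE 1-3: Q_total=8.20, C_total=9.00, V=0.91; Q1=3.64, Q3=4.56; dissipated=0.000
Op 4: CLOSE 2-1: Q_total=4.44, C_total=5.00, V=0.89; Q2=0.89, Q1=3.56; dissipated=0.005
Op 5: CLOSE 1-3: Q_total=8.11, C_total=9.00, V=0.90; Q1=3.60, Q3=4.51; dissipated=0.001
Total dissipated: 0.450 μJ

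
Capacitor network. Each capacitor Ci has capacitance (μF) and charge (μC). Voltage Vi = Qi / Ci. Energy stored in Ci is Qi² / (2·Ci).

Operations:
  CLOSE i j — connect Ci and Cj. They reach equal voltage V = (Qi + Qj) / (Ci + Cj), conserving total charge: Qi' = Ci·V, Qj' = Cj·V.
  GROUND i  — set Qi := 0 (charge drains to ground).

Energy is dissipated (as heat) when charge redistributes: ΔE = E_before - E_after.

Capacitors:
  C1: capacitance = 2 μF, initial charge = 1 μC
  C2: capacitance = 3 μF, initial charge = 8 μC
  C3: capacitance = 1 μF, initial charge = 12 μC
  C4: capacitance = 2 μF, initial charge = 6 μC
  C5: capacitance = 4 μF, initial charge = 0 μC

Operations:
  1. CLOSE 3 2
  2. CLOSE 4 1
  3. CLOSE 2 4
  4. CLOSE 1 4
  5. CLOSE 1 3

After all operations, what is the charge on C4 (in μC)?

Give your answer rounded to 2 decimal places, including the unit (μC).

Answer: 5.45 μC

Derivation:
Initial: C1(2μF, Q=1μC, V=0.50V), C2(3μF, Q=8μC, V=2.67V), C3(1μF, Q=12μC, V=12.00V), C4(2μF, Q=6μC, V=3.00V), C5(4μF, Q=0μC, V=0.00V)
Op 1: CLOSE 3-2: Q_total=20.00, C_total=4.00, V=5.00; Q3=5.00, Q2=15.00; dissipated=32.667
Op 2: CLOSE 4-1: Q_total=7.00, C_total=4.00, V=1.75; Q4=3.50, Q1=3.50; dissipated=3.125
Op 3: CLOSE 2-4: Q_total=18.50, C_total=5.00, V=3.70; Q2=11.10, Q4=7.40; dissipated=6.338
Op 4: CLOSE 1-4: Q_total=10.90, C_total=4.00, V=2.73; Q1=5.45, Q4=5.45; dissipated=1.901
Op 5: CLOSE 1-3: Q_total=10.45, C_total=3.00, V=3.48; Q1=6.97, Q3=3.48; dissipated=1.725
Final charges: Q1=6.97, Q2=11.10, Q3=3.48, Q4=5.45, Q5=0.00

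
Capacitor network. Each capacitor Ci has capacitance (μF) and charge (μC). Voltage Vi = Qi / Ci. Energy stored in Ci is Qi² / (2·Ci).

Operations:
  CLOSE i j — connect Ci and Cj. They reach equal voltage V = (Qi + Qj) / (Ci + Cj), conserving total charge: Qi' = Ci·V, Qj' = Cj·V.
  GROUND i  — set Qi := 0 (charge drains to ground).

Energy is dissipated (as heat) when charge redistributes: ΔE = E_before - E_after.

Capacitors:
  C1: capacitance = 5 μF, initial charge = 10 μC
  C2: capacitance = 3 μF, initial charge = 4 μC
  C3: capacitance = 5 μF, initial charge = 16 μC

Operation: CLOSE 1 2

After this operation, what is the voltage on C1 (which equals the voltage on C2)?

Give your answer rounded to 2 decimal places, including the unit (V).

Initial: C1(5μF, Q=10μC, V=2.00V), C2(3μF, Q=4μC, V=1.33V), C3(5μF, Q=16μC, V=3.20V)
Op 1: CLOSE 1-2: Q_total=14.00, C_total=8.00, V=1.75; Q1=8.75, Q2=5.25; dissipated=0.417

Answer: 1.75 V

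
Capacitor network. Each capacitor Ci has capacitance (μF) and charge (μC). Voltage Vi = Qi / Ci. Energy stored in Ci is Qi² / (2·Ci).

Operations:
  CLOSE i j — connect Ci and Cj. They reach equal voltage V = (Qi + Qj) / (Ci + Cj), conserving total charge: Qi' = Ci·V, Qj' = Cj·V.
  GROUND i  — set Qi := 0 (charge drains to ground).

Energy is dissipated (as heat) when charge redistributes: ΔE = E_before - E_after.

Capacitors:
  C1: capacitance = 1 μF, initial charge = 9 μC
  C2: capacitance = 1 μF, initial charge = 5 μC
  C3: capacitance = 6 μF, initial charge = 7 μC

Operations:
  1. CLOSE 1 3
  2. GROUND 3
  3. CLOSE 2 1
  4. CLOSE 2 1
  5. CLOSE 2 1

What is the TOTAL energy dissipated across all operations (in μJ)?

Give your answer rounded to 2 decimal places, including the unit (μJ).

Answer: 43.81 μJ

Derivation:
Initial: C1(1μF, Q=9μC, V=9.00V), C2(1μF, Q=5μC, V=5.00V), C3(6μF, Q=7μC, V=1.17V)
Op 1: CLOSE 1-3: Q_total=16.00, C_total=7.00, V=2.29; Q1=2.29, Q3=13.71; dissipated=26.298
Op 2: GROUND 3: Q3=0; energy lost=15.673
Op 3: CLOSE 2-1: Q_total=7.29, C_total=2.00, V=3.64; Q2=3.64, Q1=3.64; dissipated=1.842
Op 4: CLOSE 2-1: Q_total=7.29, C_total=2.00, V=3.64; Q2=3.64, Q1=3.64; dissipated=0.000
Op 5: CLOSE 2-1: Q_total=7.29, C_total=2.00, V=3.64; Q2=3.64, Q1=3.64; dissipated=0.000
Total dissipated: 43.813 μJ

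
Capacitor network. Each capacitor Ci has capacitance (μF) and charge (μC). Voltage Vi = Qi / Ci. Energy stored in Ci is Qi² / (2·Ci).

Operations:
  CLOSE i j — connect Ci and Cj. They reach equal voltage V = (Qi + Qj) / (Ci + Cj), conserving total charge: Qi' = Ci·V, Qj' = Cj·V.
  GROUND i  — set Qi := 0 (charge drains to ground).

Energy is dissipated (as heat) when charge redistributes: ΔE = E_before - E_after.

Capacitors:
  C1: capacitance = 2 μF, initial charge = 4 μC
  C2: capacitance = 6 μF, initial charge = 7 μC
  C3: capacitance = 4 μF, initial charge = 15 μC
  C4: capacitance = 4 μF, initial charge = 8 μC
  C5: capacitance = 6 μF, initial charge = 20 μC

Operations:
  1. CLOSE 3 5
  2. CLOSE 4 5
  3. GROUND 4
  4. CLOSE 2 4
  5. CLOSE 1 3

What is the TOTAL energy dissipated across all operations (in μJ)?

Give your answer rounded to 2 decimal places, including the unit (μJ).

Answer: 22.86 μJ

Derivation:
Initial: C1(2μF, Q=4μC, V=2.00V), C2(6μF, Q=7μC, V=1.17V), C3(4μF, Q=15μC, V=3.75V), C4(4μF, Q=8μC, V=2.00V), C5(6μF, Q=20μC, V=3.33V)
Op 1: CLOSE 3-5: Q_total=35.00, C_total=10.00, V=3.50; Q3=14.00, Q5=21.00; dissipated=0.208
Op 2: CLOSE 4-5: Q_total=29.00, C_total=10.00, V=2.90; Q4=11.60, Q5=17.40; dissipated=2.700
Op 3: GROUND 4: Q4=0; energy lost=16.820
Op 4: CLOSE 2-4: Q_total=7.00, C_total=10.00, V=0.70; Q2=4.20, Q4=2.80; dissipated=1.633
Op 5: CLOSE 1-3: Q_total=18.00, C_total=6.00, V=3.00; Q1=6.00, Q3=12.00; dissipated=1.500
Total dissipated: 22.862 μJ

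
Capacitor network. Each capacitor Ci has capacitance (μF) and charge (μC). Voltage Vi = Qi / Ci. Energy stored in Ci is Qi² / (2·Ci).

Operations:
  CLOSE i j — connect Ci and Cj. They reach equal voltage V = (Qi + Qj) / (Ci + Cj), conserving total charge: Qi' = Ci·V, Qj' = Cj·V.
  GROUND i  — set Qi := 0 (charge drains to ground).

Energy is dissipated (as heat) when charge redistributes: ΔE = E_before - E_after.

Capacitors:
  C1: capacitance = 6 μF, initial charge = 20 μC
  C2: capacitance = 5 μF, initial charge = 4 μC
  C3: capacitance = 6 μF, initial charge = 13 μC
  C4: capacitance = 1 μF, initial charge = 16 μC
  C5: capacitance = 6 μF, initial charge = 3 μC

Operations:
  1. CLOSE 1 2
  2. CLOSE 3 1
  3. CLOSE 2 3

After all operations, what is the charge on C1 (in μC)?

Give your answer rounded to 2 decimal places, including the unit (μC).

Initial: C1(6μF, Q=20μC, V=3.33V), C2(5μF, Q=4μC, V=0.80V), C3(6μF, Q=13μC, V=2.17V), C4(1μF, Q=16μC, V=16.00V), C5(6μF, Q=3μC, V=0.50V)
Op 1: CLOSE 1-2: Q_total=24.00, C_total=11.00, V=2.18; Q1=13.09, Q2=10.91; dissipated=8.752
Op 2: CLOSE 3-1: Q_total=26.09, C_total=12.00, V=2.17; Q3=13.05, Q1=13.05; dissipated=0.000
Op 3: CLOSE 2-3: Q_total=23.95, C_total=11.00, V=2.18; Q2=10.89, Q3=13.07; dissipated=0.000
Final charges: Q1=13.05, Q2=10.89, Q3=13.07, Q4=16.00, Q5=3.00

Answer: 13.05 μC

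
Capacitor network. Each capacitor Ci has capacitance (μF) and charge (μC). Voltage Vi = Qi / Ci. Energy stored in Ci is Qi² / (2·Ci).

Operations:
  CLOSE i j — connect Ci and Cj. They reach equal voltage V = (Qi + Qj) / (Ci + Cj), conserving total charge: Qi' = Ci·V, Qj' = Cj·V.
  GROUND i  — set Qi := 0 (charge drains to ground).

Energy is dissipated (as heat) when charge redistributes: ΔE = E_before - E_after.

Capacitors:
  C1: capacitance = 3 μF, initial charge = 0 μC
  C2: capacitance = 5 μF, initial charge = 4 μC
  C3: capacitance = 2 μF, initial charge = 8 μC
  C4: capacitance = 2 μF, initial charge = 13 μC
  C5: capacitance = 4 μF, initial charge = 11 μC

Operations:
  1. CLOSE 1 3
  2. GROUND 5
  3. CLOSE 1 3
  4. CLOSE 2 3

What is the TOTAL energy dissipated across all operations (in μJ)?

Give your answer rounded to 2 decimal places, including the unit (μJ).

Initial: C1(3μF, Q=0μC, V=0.00V), C2(5μF, Q=4μC, V=0.80V), C3(2μF, Q=8μC, V=4.00V), C4(2μF, Q=13μC, V=6.50V), C5(4μF, Q=11μC, V=2.75V)
Op 1: CLOSE 1-3: Q_total=8.00, C_total=5.00, V=1.60; Q1=4.80, Q3=3.20; dissipated=9.600
Op 2: GROUND 5: Q5=0; energy lost=15.125
Op 3: CLOSE 1-3: Q_total=8.00, C_total=5.00, V=1.60; Q1=4.80, Q3=3.20; dissipated=0.000
Op 4: CLOSE 2-3: Q_total=7.20, C_total=7.00, V=1.03; Q2=5.14, Q3=2.06; dissipated=0.457
Total dissipated: 25.182 μJ

Answer: 25.18 μJ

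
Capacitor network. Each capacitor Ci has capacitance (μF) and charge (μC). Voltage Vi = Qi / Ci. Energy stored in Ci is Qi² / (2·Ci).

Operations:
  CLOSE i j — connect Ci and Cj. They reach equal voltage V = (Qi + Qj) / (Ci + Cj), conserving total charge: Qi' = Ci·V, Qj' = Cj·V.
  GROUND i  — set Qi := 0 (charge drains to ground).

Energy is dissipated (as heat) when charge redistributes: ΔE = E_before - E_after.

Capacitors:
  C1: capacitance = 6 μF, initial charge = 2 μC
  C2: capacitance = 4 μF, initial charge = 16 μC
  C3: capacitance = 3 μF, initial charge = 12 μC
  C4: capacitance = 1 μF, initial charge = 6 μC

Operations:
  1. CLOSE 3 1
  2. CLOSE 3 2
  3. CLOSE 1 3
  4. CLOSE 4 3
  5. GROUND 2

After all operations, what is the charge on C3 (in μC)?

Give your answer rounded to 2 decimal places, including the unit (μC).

Initial: C1(6μF, Q=2μC, V=0.33V), C2(4μF, Q=16μC, V=4.00V), C3(3μF, Q=12μC, V=4.00V), C4(1μF, Q=6μC, V=6.00V)
Op 1: CLOSE 3-1: Q_total=14.00, C_total=9.00, V=1.56; Q3=4.67, Q1=9.33; dissipated=13.444
Op 2: CLOSE 3-2: Q_total=20.67, C_total=7.00, V=2.95; Q3=8.86, Q2=11.81; dissipated=5.122
Op 3: CLOSE 1-3: Q_total=18.19, C_total=9.00, V=2.02; Q1=12.13, Q3=6.06; dissipated=1.951
Op 4: CLOSE 4-3: Q_total=12.06, C_total=4.00, V=3.02; Q4=3.02, Q3=9.05; dissipated=5.937
Op 5: GROUND 2: Q2=0; energy lost=17.433
Final charges: Q1=12.13, Q2=0.00, Q3=9.05, Q4=3.02

Answer: 9.05 μC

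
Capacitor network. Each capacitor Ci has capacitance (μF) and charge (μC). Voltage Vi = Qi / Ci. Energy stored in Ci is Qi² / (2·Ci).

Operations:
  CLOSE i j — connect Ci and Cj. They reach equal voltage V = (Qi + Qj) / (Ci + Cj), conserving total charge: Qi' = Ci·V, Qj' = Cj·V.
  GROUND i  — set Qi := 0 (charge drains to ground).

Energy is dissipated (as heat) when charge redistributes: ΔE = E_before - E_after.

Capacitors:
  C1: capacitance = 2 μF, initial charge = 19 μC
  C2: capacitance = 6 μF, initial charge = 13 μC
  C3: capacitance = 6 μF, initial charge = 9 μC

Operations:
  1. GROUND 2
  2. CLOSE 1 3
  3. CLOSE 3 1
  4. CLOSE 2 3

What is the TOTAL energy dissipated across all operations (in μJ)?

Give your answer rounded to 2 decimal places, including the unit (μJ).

Answer: 80.46 μJ

Derivation:
Initial: C1(2μF, Q=19μC, V=9.50V), C2(6μF, Q=13μC, V=2.17V), C3(6μF, Q=9μC, V=1.50V)
Op 1: GROUND 2: Q2=0; energy lost=14.083
Op 2: CLOSE 1-3: Q_total=28.00, C_total=8.00, V=3.50; Q1=7.00, Q3=21.00; dissipated=48.000
Op 3: CLOSE 3-1: Q_total=28.00, C_total=8.00, V=3.50; Q3=21.00, Q1=7.00; dissipated=0.000
Op 4: CLOSE 2-3: Q_total=21.00, C_total=12.00, V=1.75; Q2=10.50, Q3=10.50; dissipated=18.375
Total dissipated: 80.458 μJ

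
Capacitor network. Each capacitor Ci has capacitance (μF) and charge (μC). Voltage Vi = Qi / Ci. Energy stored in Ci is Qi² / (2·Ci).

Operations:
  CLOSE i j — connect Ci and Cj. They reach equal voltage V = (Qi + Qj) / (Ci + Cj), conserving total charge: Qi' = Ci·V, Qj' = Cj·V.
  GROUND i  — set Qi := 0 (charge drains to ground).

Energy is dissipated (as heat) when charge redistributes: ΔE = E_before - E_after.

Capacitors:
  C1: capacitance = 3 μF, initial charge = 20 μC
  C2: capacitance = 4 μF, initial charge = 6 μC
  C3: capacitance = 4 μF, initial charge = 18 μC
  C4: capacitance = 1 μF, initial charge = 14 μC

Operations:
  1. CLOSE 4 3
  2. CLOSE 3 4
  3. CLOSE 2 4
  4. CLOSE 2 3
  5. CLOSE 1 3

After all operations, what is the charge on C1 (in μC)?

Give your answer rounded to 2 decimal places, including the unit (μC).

Answer: 16.18 μC

Derivation:
Initial: C1(3μF, Q=20μC, V=6.67V), C2(4μF, Q=6μC, V=1.50V), C3(4μF, Q=18μC, V=4.50V), C4(1μF, Q=14μC, V=14.00V)
Op 1: CLOSE 4-3: Q_total=32.00, C_total=5.00, V=6.40; Q4=6.40, Q3=25.60; dissipated=36.100
Op 2: CLOSE 3-4: Q_total=32.00, C_total=5.00, V=6.40; Q3=25.60, Q4=6.40; dissipated=0.000
Op 3: CLOSE 2-4: Q_total=12.40, C_total=5.00, V=2.48; Q2=9.92, Q4=2.48; dissipated=9.604
Op 4: CLOSE 2-3: Q_total=35.52, C_total=8.00, V=4.44; Q2=17.76, Q3=17.76; dissipated=15.366
Op 5: CLOSE 1-3: Q_total=37.76, C_total=7.00, V=5.39; Q1=16.18, Q3=21.58; dissipated=4.250
Final charges: Q1=16.18, Q2=17.76, Q3=21.58, Q4=2.48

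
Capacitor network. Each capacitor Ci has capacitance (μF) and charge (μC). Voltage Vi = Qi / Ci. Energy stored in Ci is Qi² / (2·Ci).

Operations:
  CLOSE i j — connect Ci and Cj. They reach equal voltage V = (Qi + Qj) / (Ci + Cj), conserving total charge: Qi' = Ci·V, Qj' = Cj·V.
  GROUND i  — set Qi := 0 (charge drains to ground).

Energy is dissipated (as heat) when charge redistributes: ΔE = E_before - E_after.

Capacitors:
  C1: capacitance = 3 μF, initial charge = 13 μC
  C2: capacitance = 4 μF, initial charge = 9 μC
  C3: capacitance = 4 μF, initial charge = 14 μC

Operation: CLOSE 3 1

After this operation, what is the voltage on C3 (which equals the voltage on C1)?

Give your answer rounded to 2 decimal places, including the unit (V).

Answer: 3.86 V

Derivation:
Initial: C1(3μF, Q=13μC, V=4.33V), C2(4μF, Q=9μC, V=2.25V), C3(4μF, Q=14μC, V=3.50V)
Op 1: CLOSE 3-1: Q_total=27.00, C_total=7.00, V=3.86; Q3=15.43, Q1=11.57; dissipated=0.595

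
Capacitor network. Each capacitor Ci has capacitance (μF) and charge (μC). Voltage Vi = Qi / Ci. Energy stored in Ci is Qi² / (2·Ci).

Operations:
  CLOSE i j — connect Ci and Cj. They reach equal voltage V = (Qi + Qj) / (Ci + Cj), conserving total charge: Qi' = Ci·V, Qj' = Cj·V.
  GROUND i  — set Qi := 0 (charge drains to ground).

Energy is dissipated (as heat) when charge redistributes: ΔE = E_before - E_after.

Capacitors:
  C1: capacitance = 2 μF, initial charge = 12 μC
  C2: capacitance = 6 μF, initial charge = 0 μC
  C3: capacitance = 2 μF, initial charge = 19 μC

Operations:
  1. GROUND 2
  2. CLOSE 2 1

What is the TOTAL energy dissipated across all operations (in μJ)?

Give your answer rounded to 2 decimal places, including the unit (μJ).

Answer: 27.00 μJ

Derivation:
Initial: C1(2μF, Q=12μC, V=6.00V), C2(6μF, Q=0μC, V=0.00V), C3(2μF, Q=19μC, V=9.50V)
Op 1: GROUND 2: Q2=0; energy lost=0.000
Op 2: CLOSE 2-1: Q_total=12.00, C_total=8.00, V=1.50; Q2=9.00, Q1=3.00; dissipated=27.000
Total dissipated: 27.000 μJ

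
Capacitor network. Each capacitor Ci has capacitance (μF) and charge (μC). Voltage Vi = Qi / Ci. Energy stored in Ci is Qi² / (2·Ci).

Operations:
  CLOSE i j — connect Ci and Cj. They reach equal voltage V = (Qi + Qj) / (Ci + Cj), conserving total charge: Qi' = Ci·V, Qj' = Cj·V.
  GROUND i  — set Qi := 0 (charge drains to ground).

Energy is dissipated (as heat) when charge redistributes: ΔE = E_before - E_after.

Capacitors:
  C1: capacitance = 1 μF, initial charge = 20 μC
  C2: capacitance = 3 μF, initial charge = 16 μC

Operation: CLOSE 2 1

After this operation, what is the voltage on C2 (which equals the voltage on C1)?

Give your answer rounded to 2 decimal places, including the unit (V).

Answer: 9.00 V

Derivation:
Initial: C1(1μF, Q=20μC, V=20.00V), C2(3μF, Q=16μC, V=5.33V)
Op 1: CLOSE 2-1: Q_total=36.00, C_total=4.00, V=9.00; Q2=27.00, Q1=9.00; dissipated=80.667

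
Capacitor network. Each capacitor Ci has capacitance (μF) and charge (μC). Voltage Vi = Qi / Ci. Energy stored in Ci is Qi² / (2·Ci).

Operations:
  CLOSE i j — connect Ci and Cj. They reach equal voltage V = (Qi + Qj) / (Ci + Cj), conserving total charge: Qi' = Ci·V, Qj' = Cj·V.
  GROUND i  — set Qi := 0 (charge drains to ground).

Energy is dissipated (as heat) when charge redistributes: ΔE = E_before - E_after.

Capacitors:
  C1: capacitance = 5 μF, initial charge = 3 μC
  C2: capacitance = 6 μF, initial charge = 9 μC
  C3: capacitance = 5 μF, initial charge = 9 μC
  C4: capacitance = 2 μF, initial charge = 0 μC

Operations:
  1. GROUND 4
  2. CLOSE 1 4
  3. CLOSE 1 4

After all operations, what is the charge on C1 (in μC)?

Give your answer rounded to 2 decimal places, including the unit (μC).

Initial: C1(5μF, Q=3μC, V=0.60V), C2(6μF, Q=9μC, V=1.50V), C3(5μF, Q=9μC, V=1.80V), C4(2μF, Q=0μC, V=0.00V)
Op 1: GROUND 4: Q4=0; energy lost=0.000
Op 2: CLOSE 1-4: Q_total=3.00, C_total=7.00, V=0.43; Q1=2.14, Q4=0.86; dissipated=0.257
Op 3: CLOSE 1-4: Q_total=3.00, C_total=7.00, V=0.43; Q1=2.14, Q4=0.86; dissipated=0.000
Final charges: Q1=2.14, Q2=9.00, Q3=9.00, Q4=0.86

Answer: 2.14 μC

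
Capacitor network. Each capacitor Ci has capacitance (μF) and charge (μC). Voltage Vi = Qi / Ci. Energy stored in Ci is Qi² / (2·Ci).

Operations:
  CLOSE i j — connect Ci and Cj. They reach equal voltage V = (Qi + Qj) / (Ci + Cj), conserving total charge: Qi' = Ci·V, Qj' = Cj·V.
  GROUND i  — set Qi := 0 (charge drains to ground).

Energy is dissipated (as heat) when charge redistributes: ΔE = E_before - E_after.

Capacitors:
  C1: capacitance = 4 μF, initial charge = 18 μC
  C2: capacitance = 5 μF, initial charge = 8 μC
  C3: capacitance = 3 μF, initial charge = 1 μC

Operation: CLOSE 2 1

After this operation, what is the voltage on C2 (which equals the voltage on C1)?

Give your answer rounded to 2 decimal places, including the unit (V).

Answer: 2.89 V

Derivation:
Initial: C1(4μF, Q=18μC, V=4.50V), C2(5μF, Q=8μC, V=1.60V), C3(3μF, Q=1μC, V=0.33V)
Op 1: CLOSE 2-1: Q_total=26.00, C_total=9.00, V=2.89; Q2=14.44, Q1=11.56; dissipated=9.344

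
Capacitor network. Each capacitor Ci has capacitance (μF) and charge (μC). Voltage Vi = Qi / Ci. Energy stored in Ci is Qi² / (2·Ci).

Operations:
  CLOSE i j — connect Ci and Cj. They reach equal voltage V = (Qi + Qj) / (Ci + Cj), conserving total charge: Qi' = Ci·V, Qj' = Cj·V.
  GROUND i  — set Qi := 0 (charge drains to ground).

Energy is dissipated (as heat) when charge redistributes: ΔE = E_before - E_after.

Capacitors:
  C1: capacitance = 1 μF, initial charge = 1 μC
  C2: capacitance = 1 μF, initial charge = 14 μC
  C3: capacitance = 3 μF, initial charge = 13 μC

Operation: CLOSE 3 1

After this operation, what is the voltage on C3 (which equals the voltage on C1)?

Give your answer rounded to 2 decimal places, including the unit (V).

Answer: 3.50 V

Derivation:
Initial: C1(1μF, Q=1μC, V=1.00V), C2(1μF, Q=14μC, V=14.00V), C3(3μF, Q=13μC, V=4.33V)
Op 1: CLOSE 3-1: Q_total=14.00, C_total=4.00, V=3.50; Q3=10.50, Q1=3.50; dissipated=4.167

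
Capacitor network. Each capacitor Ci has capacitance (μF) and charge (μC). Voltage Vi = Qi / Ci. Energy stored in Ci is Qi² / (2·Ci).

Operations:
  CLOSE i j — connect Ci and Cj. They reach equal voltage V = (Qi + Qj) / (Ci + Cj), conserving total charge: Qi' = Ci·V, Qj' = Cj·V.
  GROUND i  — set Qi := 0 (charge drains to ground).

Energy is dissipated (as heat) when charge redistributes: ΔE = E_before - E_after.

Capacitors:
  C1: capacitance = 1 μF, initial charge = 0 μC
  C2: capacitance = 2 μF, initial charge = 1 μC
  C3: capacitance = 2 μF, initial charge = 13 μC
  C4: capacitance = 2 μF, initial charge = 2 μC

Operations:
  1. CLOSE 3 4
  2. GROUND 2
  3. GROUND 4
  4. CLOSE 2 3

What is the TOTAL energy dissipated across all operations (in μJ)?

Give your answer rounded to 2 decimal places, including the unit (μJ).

Answer: 36.47 μJ

Derivation:
Initial: C1(1μF, Q=0μC, V=0.00V), C2(2μF, Q=1μC, V=0.50V), C3(2μF, Q=13μC, V=6.50V), C4(2μF, Q=2μC, V=1.00V)
Op 1: CLOSE 3-4: Q_total=15.00, C_total=4.00, V=3.75; Q3=7.50, Q4=7.50; dissipated=15.125
Op 2: GROUND 2: Q2=0; energy lost=0.250
Op 3: GROUND 4: Q4=0; energy lost=14.062
Op 4: CLOSE 2-3: Q_total=7.50, C_total=4.00, V=1.88; Q2=3.75, Q3=3.75; dissipated=7.031
Total dissipated: 36.469 μJ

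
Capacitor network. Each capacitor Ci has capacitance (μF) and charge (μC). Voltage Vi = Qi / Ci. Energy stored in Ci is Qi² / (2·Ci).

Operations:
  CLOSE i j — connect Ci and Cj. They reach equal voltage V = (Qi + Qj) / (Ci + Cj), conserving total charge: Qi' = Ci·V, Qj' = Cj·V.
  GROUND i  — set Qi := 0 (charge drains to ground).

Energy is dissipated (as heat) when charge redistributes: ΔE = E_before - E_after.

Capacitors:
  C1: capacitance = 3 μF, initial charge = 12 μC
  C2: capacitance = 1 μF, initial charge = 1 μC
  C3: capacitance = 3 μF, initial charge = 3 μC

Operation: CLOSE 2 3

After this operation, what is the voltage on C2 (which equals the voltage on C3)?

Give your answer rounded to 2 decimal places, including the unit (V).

Initial: C1(3μF, Q=12μC, V=4.00V), C2(1μF, Q=1μC, V=1.00V), C3(3μF, Q=3μC, V=1.00V)
Op 1: CLOSE 2-3: Q_total=4.00, C_total=4.00, V=1.00; Q2=1.00, Q3=3.00; dissipated=0.000

Answer: 1.00 V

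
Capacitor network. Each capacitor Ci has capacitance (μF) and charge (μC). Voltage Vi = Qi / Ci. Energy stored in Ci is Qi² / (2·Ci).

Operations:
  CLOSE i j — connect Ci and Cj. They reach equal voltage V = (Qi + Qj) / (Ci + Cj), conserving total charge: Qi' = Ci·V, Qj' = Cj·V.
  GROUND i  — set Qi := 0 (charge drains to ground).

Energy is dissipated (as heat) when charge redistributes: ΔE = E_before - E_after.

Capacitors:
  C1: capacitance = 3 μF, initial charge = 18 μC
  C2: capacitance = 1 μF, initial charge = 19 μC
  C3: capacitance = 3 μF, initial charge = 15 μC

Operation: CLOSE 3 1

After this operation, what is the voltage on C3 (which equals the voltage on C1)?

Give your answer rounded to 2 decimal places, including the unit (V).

Initial: C1(3μF, Q=18μC, V=6.00V), C2(1μF, Q=19μC, V=19.00V), C3(3μF, Q=15μC, V=5.00V)
Op 1: CLOSE 3-1: Q_total=33.00, C_total=6.00, V=5.50; Q3=16.50, Q1=16.50; dissipated=0.750

Answer: 5.50 V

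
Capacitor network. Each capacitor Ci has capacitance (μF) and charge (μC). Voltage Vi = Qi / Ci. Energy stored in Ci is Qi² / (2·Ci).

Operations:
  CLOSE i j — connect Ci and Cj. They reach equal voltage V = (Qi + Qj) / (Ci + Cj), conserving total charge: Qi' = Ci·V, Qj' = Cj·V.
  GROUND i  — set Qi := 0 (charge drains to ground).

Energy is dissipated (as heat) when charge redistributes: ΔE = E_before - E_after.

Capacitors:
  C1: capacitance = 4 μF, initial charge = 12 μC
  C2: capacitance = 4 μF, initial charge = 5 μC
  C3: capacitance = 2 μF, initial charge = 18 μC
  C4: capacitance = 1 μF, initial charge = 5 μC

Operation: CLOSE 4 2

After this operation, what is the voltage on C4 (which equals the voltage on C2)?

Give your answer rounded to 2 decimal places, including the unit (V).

Answer: 2.00 V

Derivation:
Initial: C1(4μF, Q=12μC, V=3.00V), C2(4μF, Q=5μC, V=1.25V), C3(2μF, Q=18μC, V=9.00V), C4(1μF, Q=5μC, V=5.00V)
Op 1: CLOSE 4-2: Q_total=10.00, C_total=5.00, V=2.00; Q4=2.00, Q2=8.00; dissipated=5.625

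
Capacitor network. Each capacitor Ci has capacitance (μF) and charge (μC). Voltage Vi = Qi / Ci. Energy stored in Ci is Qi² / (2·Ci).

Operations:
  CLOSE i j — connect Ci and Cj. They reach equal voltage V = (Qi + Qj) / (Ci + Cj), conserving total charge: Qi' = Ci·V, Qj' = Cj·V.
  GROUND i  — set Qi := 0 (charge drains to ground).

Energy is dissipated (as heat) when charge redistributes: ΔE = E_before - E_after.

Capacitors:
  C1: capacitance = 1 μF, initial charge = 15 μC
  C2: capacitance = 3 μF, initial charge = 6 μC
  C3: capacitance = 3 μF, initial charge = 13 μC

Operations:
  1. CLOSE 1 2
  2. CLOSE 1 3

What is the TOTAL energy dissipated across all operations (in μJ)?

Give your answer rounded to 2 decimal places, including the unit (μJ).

Answer: 63.69 μJ

Derivation:
Initial: C1(1μF, Q=15μC, V=15.00V), C2(3μF, Q=6μC, V=2.00V), C3(3μF, Q=13μC, V=4.33V)
Op 1: CLOSE 1-2: Q_total=21.00, C_total=4.00, V=5.25; Q1=5.25, Q2=15.75; dissipated=63.375
Op 2: CLOSE 1-3: Q_total=18.25, C_total=4.00, V=4.56; Q1=4.56, Q3=13.69; dissipated=0.315
Total dissipated: 63.690 μJ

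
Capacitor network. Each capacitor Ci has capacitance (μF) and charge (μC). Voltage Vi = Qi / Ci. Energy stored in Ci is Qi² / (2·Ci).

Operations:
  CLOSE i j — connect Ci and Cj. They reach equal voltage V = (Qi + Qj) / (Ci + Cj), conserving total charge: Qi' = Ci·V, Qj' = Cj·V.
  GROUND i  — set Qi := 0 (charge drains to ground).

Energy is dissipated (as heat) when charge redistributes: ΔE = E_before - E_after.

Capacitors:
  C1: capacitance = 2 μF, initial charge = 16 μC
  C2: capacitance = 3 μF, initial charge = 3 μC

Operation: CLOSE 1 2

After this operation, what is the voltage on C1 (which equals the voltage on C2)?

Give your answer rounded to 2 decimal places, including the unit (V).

Answer: 3.80 V

Derivation:
Initial: C1(2μF, Q=16μC, V=8.00V), C2(3μF, Q=3μC, V=1.00V)
Op 1: CLOSE 1-2: Q_total=19.00, C_total=5.00, V=3.80; Q1=7.60, Q2=11.40; dissipated=29.400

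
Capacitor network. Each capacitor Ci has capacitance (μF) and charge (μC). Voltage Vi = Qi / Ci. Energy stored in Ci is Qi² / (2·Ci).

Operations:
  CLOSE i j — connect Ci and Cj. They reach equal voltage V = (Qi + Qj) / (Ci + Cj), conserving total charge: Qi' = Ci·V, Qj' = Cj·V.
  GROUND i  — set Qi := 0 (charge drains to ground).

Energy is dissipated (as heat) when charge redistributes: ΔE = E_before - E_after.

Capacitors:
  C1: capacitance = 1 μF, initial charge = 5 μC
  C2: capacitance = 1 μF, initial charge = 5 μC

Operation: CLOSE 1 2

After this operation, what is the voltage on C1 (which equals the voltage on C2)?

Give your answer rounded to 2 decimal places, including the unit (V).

Answer: 5.00 V

Derivation:
Initial: C1(1μF, Q=5μC, V=5.00V), C2(1μF, Q=5μC, V=5.00V)
Op 1: CLOSE 1-2: Q_total=10.00, C_total=2.00, V=5.00; Q1=5.00, Q2=5.00; dissipated=0.000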